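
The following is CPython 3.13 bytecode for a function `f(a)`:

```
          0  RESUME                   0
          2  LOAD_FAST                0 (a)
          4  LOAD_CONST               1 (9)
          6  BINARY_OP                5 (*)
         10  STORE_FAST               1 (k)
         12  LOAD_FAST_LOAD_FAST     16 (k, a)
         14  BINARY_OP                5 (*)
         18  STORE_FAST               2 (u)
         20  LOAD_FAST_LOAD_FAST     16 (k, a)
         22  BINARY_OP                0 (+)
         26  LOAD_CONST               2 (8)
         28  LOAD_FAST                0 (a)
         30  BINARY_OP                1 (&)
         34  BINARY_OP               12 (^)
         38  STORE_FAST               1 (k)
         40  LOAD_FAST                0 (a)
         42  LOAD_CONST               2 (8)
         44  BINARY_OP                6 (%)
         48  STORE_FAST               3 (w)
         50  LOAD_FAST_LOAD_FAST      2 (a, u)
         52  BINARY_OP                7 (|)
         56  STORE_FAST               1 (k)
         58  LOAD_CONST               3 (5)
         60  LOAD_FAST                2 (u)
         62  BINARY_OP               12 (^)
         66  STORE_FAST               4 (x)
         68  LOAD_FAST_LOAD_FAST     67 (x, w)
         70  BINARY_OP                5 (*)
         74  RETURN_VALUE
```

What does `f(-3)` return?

420

LOAD_FAST a → push -3. Stack: [-3]
LOAD_CONST → push 9. Stack: [-3, 9]
BINARY_OP * → -3 * 9 = -27. Stack: [-27]
STORE_FAST k → k=-27. Stack: []
LOAD_FAST_LOAD_FAST k,a → push -27,-3. Stack: [-27, -3]
BINARY_OP * → -27 * -3 = 81. Stack: [81]
STORE_FAST u → u=81. Stack: []
LOAD_FAST_LOAD_FAST k,a → push -27,-3. Stack: [-27, -3]
BINARY_OP + → -27 + -3 = -30. Stack: [-30]
LOAD_CONST → push 8. Stack: [-30, 8]
LOAD_FAST a → push -3. Stack: [-30, 8, -3]
BINARY_OP & → 8 & -3 = 8. Stack: [-30, 8]
BINARY_OP ^ → -30 ^ 8 = -22. Stack: [-22]
STORE_FAST k → k=-22. Stack: []
LOAD_FAST a → push -3. Stack: [-3]
LOAD_CONST → push 8. Stack: [-3, 8]
BINARY_OP % → -3 % 8 = 5. Stack: [5]
STORE_FAST w → w=5. Stack: []
LOAD_FAST_LOAD_FAST a,u → push -3,81. Stack: [-3, 81]
BINARY_OP | → -3 | 81 = -3. Stack: [-3]
STORE_FAST k → k=-3. Stack: []
LOAD_CONST → push 5. Stack: [5]
LOAD_FAST u → push 81. Stack: [5, 81]
BINARY_OP ^ → 5 ^ 81 = 84. Stack: [84]
STORE_FAST x → x=84. Stack: []
LOAD_FAST_LOAD_FAST x,w → push 84,5. Stack: [84, 5]
BINARY_OP * → 84 * 5 = 420. Stack: [420]
RETURN_VALUE → return 420.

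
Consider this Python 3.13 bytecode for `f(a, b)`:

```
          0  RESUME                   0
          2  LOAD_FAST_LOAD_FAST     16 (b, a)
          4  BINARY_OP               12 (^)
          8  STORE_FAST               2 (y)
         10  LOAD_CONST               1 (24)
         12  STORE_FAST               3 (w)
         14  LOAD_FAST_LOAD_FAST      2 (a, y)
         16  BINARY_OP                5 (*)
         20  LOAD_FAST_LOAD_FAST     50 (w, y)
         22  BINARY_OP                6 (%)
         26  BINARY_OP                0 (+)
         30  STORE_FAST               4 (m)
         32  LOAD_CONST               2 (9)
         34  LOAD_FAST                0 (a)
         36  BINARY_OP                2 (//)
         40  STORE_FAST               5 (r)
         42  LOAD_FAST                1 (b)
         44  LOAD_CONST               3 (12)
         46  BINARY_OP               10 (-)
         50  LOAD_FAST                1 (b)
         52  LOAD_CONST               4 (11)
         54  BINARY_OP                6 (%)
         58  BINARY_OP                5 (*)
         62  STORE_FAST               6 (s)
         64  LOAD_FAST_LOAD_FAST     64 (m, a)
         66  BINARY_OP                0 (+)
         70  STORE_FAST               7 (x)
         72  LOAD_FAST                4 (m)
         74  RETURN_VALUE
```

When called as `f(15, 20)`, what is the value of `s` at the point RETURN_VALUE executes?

72

LOAD_FAST_LOAD_FAST b,a → push 20,15. Stack: [20, 15]
BINARY_OP ^ → 20 ^ 15 = 27. Stack: [27]
STORE_FAST y → y=27. Stack: []
LOAD_CONST → push 24. Stack: [24]
STORE_FAST w → w=24. Stack: []
LOAD_FAST_LOAD_FAST a,y → push 15,27. Stack: [15, 27]
BINARY_OP * → 15 * 27 = 405. Stack: [405]
LOAD_FAST_LOAD_FAST w,y → push 24,27. Stack: [405, 24, 27]
BINARY_OP % → 24 % 27 = 24. Stack: [405, 24]
BINARY_OP + → 405 + 24 = 429. Stack: [429]
STORE_FAST m → m=429. Stack: []
LOAD_CONST → push 9. Stack: [9]
LOAD_FAST a → push 15. Stack: [9, 15]
BINARY_OP // → 9 // 15 = 0. Stack: [0]
STORE_FAST r → r=0. Stack: []
LOAD_FAST b → push 20. Stack: [20]
LOAD_CONST → push 12. Stack: [20, 12]
BINARY_OP - → 20 - 12 = 8. Stack: [8]
LOAD_FAST b → push 20. Stack: [8, 20]
LOAD_CONST → push 11. Stack: [8, 20, 11]
BINARY_OP % → 20 % 11 = 9. Stack: [8, 9]
BINARY_OP * → 8 * 9 = 72. Stack: [72]
STORE_FAST s → s=72. Stack: []
LOAD_FAST_LOAD_FAST m,a → push 429,15. Stack: [429, 15]
BINARY_OP + → 429 + 15 = 444. Stack: [444]
STORE_FAST x → x=444. Stack: []
LOAD_FAST m → push 429. Stack: [429]
RETURN_VALUE → return 429.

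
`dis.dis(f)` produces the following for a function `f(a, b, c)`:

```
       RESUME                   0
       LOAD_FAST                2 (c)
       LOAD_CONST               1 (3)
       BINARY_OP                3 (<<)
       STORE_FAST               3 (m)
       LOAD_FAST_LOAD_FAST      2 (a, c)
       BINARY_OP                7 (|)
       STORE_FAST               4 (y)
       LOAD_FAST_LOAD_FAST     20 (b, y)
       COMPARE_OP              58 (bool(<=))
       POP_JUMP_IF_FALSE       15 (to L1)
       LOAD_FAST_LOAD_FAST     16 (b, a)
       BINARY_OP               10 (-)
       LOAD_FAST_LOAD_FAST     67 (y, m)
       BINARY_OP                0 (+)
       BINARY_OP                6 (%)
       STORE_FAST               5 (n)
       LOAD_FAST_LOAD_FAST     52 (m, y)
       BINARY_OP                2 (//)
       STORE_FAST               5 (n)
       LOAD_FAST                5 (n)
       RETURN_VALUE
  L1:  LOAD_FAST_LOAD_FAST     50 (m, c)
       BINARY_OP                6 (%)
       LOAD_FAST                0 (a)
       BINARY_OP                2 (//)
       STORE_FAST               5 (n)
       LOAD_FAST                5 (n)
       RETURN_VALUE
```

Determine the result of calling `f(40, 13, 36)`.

LOAD_FAST c → push 36. Stack: [36]
LOAD_CONST → push 3. Stack: [36, 3]
BINARY_OP << → 36 << 3 = 288. Stack: [288]
STORE_FAST m → m=288. Stack: []
LOAD_FAST_LOAD_FAST a,c → push 40,36. Stack: [40, 36]
BINARY_OP | → 40 | 36 = 44. Stack: [44]
STORE_FAST y → y=44. Stack: []
LOAD_FAST_LOAD_FAST b,y → push 13,44. Stack: [13, 44]
COMPARE_OP bool(<=) → 13 vs 44 = True. Stack: [True]
POP_JUMP_IF_FALSE → pop True; no jump. Stack: []
LOAD_FAST_LOAD_FAST b,a → push 13,40. Stack: [13, 40]
BINARY_OP - → 13 - 40 = -27. Stack: [-27]
LOAD_FAST_LOAD_FAST y,m → push 44,288. Stack: [-27, 44, 288]
BINARY_OP + → 44 + 288 = 332. Stack: [-27, 332]
BINARY_OP % → -27 % 332 = 305. Stack: [305]
STORE_FAST n → n=305. Stack: []
LOAD_FAST_LOAD_FAST m,y → push 288,44. Stack: [288, 44]
BINARY_OP // → 288 // 44 = 6. Stack: [6]
STORE_FAST n → n=6. Stack: []
LOAD_FAST n → push 6. Stack: [6]
RETURN_VALUE → return 6.

6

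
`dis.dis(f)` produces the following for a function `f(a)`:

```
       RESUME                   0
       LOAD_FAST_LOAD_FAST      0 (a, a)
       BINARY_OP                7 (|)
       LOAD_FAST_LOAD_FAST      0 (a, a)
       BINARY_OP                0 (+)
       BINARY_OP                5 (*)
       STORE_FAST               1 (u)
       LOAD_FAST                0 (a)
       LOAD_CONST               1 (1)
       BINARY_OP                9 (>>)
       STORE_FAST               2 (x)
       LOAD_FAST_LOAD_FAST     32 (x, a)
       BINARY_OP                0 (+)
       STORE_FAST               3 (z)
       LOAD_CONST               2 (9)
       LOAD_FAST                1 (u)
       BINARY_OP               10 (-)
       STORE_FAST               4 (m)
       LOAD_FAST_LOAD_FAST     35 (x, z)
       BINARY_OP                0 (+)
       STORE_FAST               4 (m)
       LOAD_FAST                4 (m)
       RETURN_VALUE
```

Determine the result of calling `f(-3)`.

LOAD_FAST_LOAD_FAST a,a → push -3,-3. Stack: [-3, -3]
BINARY_OP | → -3 | -3 = -3. Stack: [-3]
LOAD_FAST_LOAD_FAST a,a → push -3,-3. Stack: [-3, -3, -3]
BINARY_OP + → -3 + -3 = -6. Stack: [-3, -6]
BINARY_OP * → -3 * -6 = 18. Stack: [18]
STORE_FAST u → u=18. Stack: []
LOAD_FAST a → push -3. Stack: [-3]
LOAD_CONST → push 1. Stack: [-3, 1]
BINARY_OP >> → -3 >> 1 = -2. Stack: [-2]
STORE_FAST x → x=-2. Stack: []
LOAD_FAST_LOAD_FAST x,a → push -2,-3. Stack: [-2, -3]
BINARY_OP + → -2 + -3 = -5. Stack: [-5]
STORE_FAST z → z=-5. Stack: []
LOAD_CONST → push 9. Stack: [9]
LOAD_FAST u → push 18. Stack: [9, 18]
BINARY_OP - → 9 - 18 = -9. Stack: [-9]
STORE_FAST m → m=-9. Stack: []
LOAD_FAST_LOAD_FAST x,z → push -2,-5. Stack: [-2, -5]
BINARY_OP + → -2 + -5 = -7. Stack: [-7]
STORE_FAST m → m=-7. Stack: []
LOAD_FAST m → push -7. Stack: [-7]
RETURN_VALUE → return -7.

-7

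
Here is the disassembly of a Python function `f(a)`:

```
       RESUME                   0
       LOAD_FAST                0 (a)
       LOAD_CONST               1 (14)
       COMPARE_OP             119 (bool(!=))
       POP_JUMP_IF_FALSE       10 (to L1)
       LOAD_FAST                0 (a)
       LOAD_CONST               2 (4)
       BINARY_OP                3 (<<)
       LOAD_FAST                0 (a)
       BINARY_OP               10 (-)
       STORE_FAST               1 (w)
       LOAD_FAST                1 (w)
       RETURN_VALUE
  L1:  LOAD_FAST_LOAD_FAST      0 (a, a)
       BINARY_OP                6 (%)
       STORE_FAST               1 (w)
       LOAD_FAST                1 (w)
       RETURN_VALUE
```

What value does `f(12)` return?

LOAD_FAST a → push 12. Stack: [12]
LOAD_CONST → push 14. Stack: [12, 14]
COMPARE_OP bool(!=) → 12 vs 14 = True. Stack: [True]
POP_JUMP_IF_FALSE → pop True; no jump. Stack: []
LOAD_FAST a → push 12. Stack: [12]
LOAD_CONST → push 4. Stack: [12, 4]
BINARY_OP << → 12 << 4 = 192. Stack: [192]
LOAD_FAST a → push 12. Stack: [192, 12]
BINARY_OP - → 192 - 12 = 180. Stack: [180]
STORE_FAST w → w=180. Stack: []
LOAD_FAST w → push 180. Stack: [180]
RETURN_VALUE → return 180.

180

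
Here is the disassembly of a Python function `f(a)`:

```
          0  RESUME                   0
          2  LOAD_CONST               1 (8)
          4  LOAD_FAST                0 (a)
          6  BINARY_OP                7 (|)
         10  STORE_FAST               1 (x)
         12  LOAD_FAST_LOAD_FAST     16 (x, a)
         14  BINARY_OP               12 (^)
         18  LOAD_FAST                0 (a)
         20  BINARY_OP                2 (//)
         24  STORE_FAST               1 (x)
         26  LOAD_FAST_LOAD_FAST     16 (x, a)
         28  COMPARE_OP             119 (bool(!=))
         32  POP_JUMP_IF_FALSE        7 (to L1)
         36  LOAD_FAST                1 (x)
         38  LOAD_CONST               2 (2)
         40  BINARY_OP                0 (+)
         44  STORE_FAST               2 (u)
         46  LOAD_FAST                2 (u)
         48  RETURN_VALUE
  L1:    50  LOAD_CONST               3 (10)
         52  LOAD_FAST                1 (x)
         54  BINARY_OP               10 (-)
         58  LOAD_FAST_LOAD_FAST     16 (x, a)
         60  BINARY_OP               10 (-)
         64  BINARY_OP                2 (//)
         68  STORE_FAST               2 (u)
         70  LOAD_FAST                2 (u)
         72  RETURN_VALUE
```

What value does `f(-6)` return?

2

LOAD_CONST → push 8. Stack: [8]
LOAD_FAST a → push -6. Stack: [8, -6]
BINARY_OP | → 8 | -6 = -6. Stack: [-6]
STORE_FAST x → x=-6. Stack: []
LOAD_FAST_LOAD_FAST x,a → push -6,-6. Stack: [-6, -6]
BINARY_OP ^ → -6 ^ -6 = 0. Stack: [0]
LOAD_FAST a → push -6. Stack: [0, -6]
BINARY_OP // → 0 // -6 = 0. Stack: [0]
STORE_FAST x → x=0. Stack: []
LOAD_FAST_LOAD_FAST x,a → push 0,-6. Stack: [0, -6]
COMPARE_OP bool(!=) → 0 vs -6 = True. Stack: [True]
POP_JUMP_IF_FALSE → pop True; no jump. Stack: []
LOAD_FAST x → push 0. Stack: [0]
LOAD_CONST → push 2. Stack: [0, 2]
BINARY_OP + → 0 + 2 = 2. Stack: [2]
STORE_FAST u → u=2. Stack: []
LOAD_FAST u → push 2. Stack: [2]
RETURN_VALUE → return 2.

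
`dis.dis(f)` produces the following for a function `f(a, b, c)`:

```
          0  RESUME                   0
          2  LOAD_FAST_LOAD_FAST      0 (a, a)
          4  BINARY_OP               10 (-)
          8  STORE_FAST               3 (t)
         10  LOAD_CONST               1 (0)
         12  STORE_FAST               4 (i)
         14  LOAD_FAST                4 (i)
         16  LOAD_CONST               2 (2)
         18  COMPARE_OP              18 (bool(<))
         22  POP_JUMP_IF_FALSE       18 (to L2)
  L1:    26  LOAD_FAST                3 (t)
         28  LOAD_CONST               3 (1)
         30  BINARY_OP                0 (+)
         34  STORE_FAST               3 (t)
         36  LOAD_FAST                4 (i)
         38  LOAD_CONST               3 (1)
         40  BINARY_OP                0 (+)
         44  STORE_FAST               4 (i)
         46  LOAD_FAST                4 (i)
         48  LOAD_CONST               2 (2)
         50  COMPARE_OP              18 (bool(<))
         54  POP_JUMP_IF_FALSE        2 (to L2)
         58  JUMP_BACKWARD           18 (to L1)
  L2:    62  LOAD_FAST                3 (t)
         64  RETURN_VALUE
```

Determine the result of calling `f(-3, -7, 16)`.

LOAD_FAST_LOAD_FAST a,a → push -3,-3. Stack: [-3, -3]
BINARY_OP - → -3 - -3 = 0. Stack: [0]
STORE_FAST t → t=0. Stack: []
LOAD_CONST → push 0. Stack: [0]
STORE_FAST i → i=0. Stack: []
LOAD_FAST i → push 0. Stack: [0]
LOAD_CONST → push 2. Stack: [0, 2]
COMPARE_OP bool(<) → 0 vs 2 = True. Stack: [True]
POP_JUMP_IF_FALSE → pop True; no jump. Stack: []
LOAD_FAST t → push 0. Stack: [0]
LOAD_CONST → push 1. Stack: [0, 1]
BINARY_OP + → 0 + 1 = 1. Stack: [1]
STORE_FAST t → t=1. Stack: []
LOAD_FAST i → push 0. Stack: [0]
LOAD_CONST → push 1. Stack: [0, 1]
BINARY_OP + → 0 + 1 = 1. Stack: [1]
STORE_FAST i → i=1. Stack: []
LOAD_FAST i → push 1. Stack: [1]
LOAD_CONST → push 2. Stack: [1, 2]
COMPARE_OP bool(<) → 1 vs 2 = True. Stack: [True]
POP_JUMP_IF_FALSE → pop True; no jump. Stack: []
LOAD_FAST t → push 1. Stack: [1]
LOAD_CONST → push 1. Stack: [1, 1]
BINARY_OP + → 1 + 1 = 2. Stack: [2]
STORE_FAST t → t=2. Stack: []
LOAD_FAST i → push 1. Stack: [1]
LOAD_CONST → push 1. Stack: [1, 1]
BINARY_OP + → 1 + 1 = 2. Stack: [2]
STORE_FAST i → i=2. Stack: []
LOAD_FAST i → push 2. Stack: [2]
LOAD_CONST → push 2. Stack: [2, 2]
COMPARE_OP bool(<) → 2 vs 2 = False. Stack: [False]
POP_JUMP_IF_FALSE → pop False; jump. Stack: []
LOAD_FAST t → push 2. Stack: [2]
RETURN_VALUE → return 2.

2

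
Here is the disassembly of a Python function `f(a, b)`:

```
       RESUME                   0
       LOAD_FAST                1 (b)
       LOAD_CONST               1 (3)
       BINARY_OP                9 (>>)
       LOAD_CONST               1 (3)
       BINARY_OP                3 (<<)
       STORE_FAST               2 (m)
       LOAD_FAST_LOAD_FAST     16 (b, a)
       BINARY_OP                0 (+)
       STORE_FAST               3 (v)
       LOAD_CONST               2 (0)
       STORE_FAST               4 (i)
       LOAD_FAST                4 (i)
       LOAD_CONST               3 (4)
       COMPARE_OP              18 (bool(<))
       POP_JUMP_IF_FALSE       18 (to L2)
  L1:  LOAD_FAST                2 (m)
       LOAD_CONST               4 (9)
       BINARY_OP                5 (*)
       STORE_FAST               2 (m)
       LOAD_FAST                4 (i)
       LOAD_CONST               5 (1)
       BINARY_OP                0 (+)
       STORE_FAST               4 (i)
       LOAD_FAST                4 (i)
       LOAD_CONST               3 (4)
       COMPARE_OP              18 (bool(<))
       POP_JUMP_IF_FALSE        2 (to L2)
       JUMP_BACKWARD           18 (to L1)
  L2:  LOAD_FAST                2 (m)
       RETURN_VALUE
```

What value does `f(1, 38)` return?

209952

LOAD_FAST b → push 38. Stack: [38]
LOAD_CONST → push 3. Stack: [38, 3]
BINARY_OP >> → 38 >> 3 = 4. Stack: [4]
LOAD_CONST → push 3. Stack: [4, 3]
BINARY_OP << → 4 << 3 = 32. Stack: [32]
STORE_FAST m → m=32. Stack: []
LOAD_FAST_LOAD_FAST b,a → push 38,1. Stack: [38, 1]
BINARY_OP + → 38 + 1 = 39. Stack: [39]
STORE_FAST v → v=39. Stack: []
LOAD_CONST → push 0. Stack: [0]
STORE_FAST i → i=0. Stack: []
LOAD_FAST i → push 0. Stack: [0]
LOAD_CONST → push 4. Stack: [0, 4]
COMPARE_OP bool(<) → 0 vs 4 = True. Stack: [True]
POP_JUMP_IF_FALSE → pop True; no jump. Stack: []
LOAD_FAST m → push 32. Stack: [32]
LOAD_CONST → push 9. Stack: [32, 9]
BINARY_OP * → 32 * 9 = 288. Stack: [288]
STORE_FAST m → m=288. Stack: []
LOAD_FAST i → push 0. Stack: [0]
LOAD_CONST → push 1. Stack: [0, 1]
BINARY_OP + → 0 + 1 = 1. Stack: [1]
STORE_FAST i → i=1. Stack: []
LOAD_FAST i → push 1. Stack: [1]
LOAD_CONST → push 4. Stack: [1, 4]
COMPARE_OP bool(<) → 1 vs 4 = True. Stack: [True]
POP_JUMP_IF_FALSE → pop True; no jump. Stack: []
LOAD_FAST m → push 288. Stack: [288]
LOAD_CONST → push 9. Stack: [288, 9]
BINARY_OP * → 288 * 9 = 2592. Stack: [2592]
STORE_FAST m → m=2592. Stack: []
LOAD_FAST i → push 1. Stack: [1]
LOAD_CONST → push 1. Stack: [1, 1]
BINARY_OP + → 1 + 1 = 2. Stack: [2]
STORE_FAST i → i=2. Stack: []
LOAD_FAST i → push 2. Stack: [2]
LOAD_CONST → push 4. Stack: [2, 4]
COMPARE_OP bool(<) → 2 vs 4 = True. Stack: [True]
POP_JUMP_IF_FALSE → pop True; no jump. Stack: []
LOAD_FAST m → push 2592. Stack: [2592]
LOAD_CONST → push 9. Stack: [2592, 9]
BINARY_OP * → 2592 * 9 = 23328. Stack: [23328]
STORE_FAST m → m=23328. Stack: []
LOAD_FAST i → push 2. Stack: [2]
LOAD_CONST → push 1. Stack: [2, 1]
BINARY_OP + → 2 + 1 = 3. Stack: [3]
STORE_FAST i → i=3. Stack: []
LOAD_FAST i → push 3. Stack: [3]
LOAD_CONST → push 4. Stack: [3, 4]
COMPARE_OP bool(<) → 3 vs 4 = True. Stack: [True]
POP_JUMP_IF_FALSE → pop True; no jump. Stack: []
LOAD_FAST m → push 23328. Stack: [23328]
LOAD_CONST → push 9. Stack: [23328, 9]
BINARY_OP * → 23328 * 9 = 209952. Stack: [209952]
STORE_FAST m → m=209952. Stack: []
LOAD_FAST i → push 3. Stack: [3]
LOAD_CONST → push 1. Stack: [3, 1]
BINARY_OP + → 3 + 1 = 4. Stack: [4]
STORE_FAST i → i=4. Stack: []
LOAD_FAST i → push 4. Stack: [4]
LOAD_CONST → push 4. Stack: [4, 4]
COMPARE_OP bool(<) → 4 vs 4 = False. Stack: [False]
POP_JUMP_IF_FALSE → pop False; jump. Stack: []
LOAD_FAST m → push 209952. Stack: [209952]
RETURN_VALUE → return 209952.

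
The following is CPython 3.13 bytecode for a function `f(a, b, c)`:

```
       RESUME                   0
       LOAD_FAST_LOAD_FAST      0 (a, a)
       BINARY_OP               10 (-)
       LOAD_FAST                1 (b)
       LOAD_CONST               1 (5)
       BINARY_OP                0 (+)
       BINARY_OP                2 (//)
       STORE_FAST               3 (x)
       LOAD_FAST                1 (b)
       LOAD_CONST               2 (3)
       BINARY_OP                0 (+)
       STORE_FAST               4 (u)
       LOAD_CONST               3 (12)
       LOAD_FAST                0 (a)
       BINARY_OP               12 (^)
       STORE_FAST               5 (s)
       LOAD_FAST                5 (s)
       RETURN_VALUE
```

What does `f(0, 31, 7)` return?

LOAD_FAST_LOAD_FAST a,a → push 0,0. Stack: [0, 0]
BINARY_OP - → 0 - 0 = 0. Stack: [0]
LOAD_FAST b → push 31. Stack: [0, 31]
LOAD_CONST → push 5. Stack: [0, 31, 5]
BINARY_OP + → 31 + 5 = 36. Stack: [0, 36]
BINARY_OP // → 0 // 36 = 0. Stack: [0]
STORE_FAST x → x=0. Stack: []
LOAD_FAST b → push 31. Stack: [31]
LOAD_CONST → push 3. Stack: [31, 3]
BINARY_OP + → 31 + 3 = 34. Stack: [34]
STORE_FAST u → u=34. Stack: []
LOAD_CONST → push 12. Stack: [12]
LOAD_FAST a → push 0. Stack: [12, 0]
BINARY_OP ^ → 12 ^ 0 = 12. Stack: [12]
STORE_FAST s → s=12. Stack: []
LOAD_FAST s → push 12. Stack: [12]
RETURN_VALUE → return 12.

12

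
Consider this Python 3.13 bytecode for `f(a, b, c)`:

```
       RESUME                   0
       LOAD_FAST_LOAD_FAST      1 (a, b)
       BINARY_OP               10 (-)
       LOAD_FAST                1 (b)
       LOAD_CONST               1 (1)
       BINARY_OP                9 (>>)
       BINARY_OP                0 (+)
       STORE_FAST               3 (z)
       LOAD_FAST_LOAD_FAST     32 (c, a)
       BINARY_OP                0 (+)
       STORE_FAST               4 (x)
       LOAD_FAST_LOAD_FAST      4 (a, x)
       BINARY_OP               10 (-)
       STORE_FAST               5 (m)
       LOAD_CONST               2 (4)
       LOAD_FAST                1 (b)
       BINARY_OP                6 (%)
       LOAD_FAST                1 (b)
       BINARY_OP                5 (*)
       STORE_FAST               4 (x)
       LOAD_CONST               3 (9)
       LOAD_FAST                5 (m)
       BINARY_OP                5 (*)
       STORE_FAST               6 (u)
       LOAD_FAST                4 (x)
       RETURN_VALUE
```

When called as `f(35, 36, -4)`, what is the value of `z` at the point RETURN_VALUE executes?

17

LOAD_FAST_LOAD_FAST a,b → push 35,36. Stack: [35, 36]
BINARY_OP - → 35 - 36 = -1. Stack: [-1]
LOAD_FAST b → push 36. Stack: [-1, 36]
LOAD_CONST → push 1. Stack: [-1, 36, 1]
BINARY_OP >> → 36 >> 1 = 18. Stack: [-1, 18]
BINARY_OP + → -1 + 18 = 17. Stack: [17]
STORE_FAST z → z=17. Stack: []
LOAD_FAST_LOAD_FAST c,a → push -4,35. Stack: [-4, 35]
BINARY_OP + → -4 + 35 = 31. Stack: [31]
STORE_FAST x → x=31. Stack: []
LOAD_FAST_LOAD_FAST a,x → push 35,31. Stack: [35, 31]
BINARY_OP - → 35 - 31 = 4. Stack: [4]
STORE_FAST m → m=4. Stack: []
LOAD_CONST → push 4. Stack: [4]
LOAD_FAST b → push 36. Stack: [4, 36]
BINARY_OP % → 4 % 36 = 4. Stack: [4]
LOAD_FAST b → push 36. Stack: [4, 36]
BINARY_OP * → 4 * 36 = 144. Stack: [144]
STORE_FAST x → x=144. Stack: []
LOAD_CONST → push 9. Stack: [9]
LOAD_FAST m → push 4. Stack: [9, 4]
BINARY_OP * → 9 * 4 = 36. Stack: [36]
STORE_FAST u → u=36. Stack: []
LOAD_FAST x → push 144. Stack: [144]
RETURN_VALUE → return 144.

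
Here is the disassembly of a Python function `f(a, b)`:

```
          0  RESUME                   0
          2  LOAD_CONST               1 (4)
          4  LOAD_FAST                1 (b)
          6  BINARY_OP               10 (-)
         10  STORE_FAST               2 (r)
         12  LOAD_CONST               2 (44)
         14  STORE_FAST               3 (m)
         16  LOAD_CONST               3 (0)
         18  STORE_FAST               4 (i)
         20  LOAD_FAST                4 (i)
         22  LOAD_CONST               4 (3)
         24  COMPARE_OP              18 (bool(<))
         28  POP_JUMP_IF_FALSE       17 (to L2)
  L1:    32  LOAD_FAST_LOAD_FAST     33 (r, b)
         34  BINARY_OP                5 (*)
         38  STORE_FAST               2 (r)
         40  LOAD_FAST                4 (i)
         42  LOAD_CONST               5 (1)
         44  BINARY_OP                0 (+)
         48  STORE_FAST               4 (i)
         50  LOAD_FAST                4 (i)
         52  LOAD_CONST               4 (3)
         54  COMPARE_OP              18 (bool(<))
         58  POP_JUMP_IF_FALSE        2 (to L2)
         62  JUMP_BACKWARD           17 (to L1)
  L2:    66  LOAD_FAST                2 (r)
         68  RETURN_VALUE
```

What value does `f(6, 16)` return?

LOAD_CONST → push 4. Stack: [4]
LOAD_FAST b → push 16. Stack: [4, 16]
BINARY_OP - → 4 - 16 = -12. Stack: [-12]
STORE_FAST r → r=-12. Stack: []
LOAD_CONST → push 44. Stack: [44]
STORE_FAST m → m=44. Stack: []
LOAD_CONST → push 0. Stack: [0]
STORE_FAST i → i=0. Stack: []
LOAD_FAST i → push 0. Stack: [0]
LOAD_CONST → push 3. Stack: [0, 3]
COMPARE_OP bool(<) → 0 vs 3 = True. Stack: [True]
POP_JUMP_IF_FALSE → pop True; no jump. Stack: []
LOAD_FAST_LOAD_FAST r,b → push -12,16. Stack: [-12, 16]
BINARY_OP * → -12 * 16 = -192. Stack: [-192]
STORE_FAST r → r=-192. Stack: []
LOAD_FAST i → push 0. Stack: [0]
LOAD_CONST → push 1. Stack: [0, 1]
BINARY_OP + → 0 + 1 = 1. Stack: [1]
STORE_FAST i → i=1. Stack: []
LOAD_FAST i → push 1. Stack: [1]
LOAD_CONST → push 3. Stack: [1, 3]
COMPARE_OP bool(<) → 1 vs 3 = True. Stack: [True]
POP_JUMP_IF_FALSE → pop True; no jump. Stack: []
LOAD_FAST_LOAD_FAST r,b → push -192,16. Stack: [-192, 16]
BINARY_OP * → -192 * 16 = -3072. Stack: [-3072]
STORE_FAST r → r=-3072. Stack: []
LOAD_FAST i → push 1. Stack: [1]
LOAD_CONST → push 1. Stack: [1, 1]
BINARY_OP + → 1 + 1 = 2. Stack: [2]
STORE_FAST i → i=2. Stack: []
LOAD_FAST i → push 2. Stack: [2]
LOAD_CONST → push 3. Stack: [2, 3]
COMPARE_OP bool(<) → 2 vs 3 = True. Stack: [True]
POP_JUMP_IF_FALSE → pop True; no jump. Stack: []
LOAD_FAST_LOAD_FAST r,b → push -3072,16. Stack: [-3072, 16]
BINARY_OP * → -3072 * 16 = -49152. Stack: [-49152]
STORE_FAST r → r=-49152. Stack: []
LOAD_FAST i → push 2. Stack: [2]
LOAD_CONST → push 1. Stack: [2, 1]
BINARY_OP + → 2 + 1 = 3. Stack: [3]
STORE_FAST i → i=3. Stack: []
LOAD_FAST i → push 3. Stack: [3]
LOAD_CONST → push 3. Stack: [3, 3]
COMPARE_OP bool(<) → 3 vs 3 = False. Stack: [False]
POP_JUMP_IF_FALSE → pop False; jump. Stack: []
LOAD_FAST r → push -49152. Stack: [-49152]
RETURN_VALUE → return -49152.

-49152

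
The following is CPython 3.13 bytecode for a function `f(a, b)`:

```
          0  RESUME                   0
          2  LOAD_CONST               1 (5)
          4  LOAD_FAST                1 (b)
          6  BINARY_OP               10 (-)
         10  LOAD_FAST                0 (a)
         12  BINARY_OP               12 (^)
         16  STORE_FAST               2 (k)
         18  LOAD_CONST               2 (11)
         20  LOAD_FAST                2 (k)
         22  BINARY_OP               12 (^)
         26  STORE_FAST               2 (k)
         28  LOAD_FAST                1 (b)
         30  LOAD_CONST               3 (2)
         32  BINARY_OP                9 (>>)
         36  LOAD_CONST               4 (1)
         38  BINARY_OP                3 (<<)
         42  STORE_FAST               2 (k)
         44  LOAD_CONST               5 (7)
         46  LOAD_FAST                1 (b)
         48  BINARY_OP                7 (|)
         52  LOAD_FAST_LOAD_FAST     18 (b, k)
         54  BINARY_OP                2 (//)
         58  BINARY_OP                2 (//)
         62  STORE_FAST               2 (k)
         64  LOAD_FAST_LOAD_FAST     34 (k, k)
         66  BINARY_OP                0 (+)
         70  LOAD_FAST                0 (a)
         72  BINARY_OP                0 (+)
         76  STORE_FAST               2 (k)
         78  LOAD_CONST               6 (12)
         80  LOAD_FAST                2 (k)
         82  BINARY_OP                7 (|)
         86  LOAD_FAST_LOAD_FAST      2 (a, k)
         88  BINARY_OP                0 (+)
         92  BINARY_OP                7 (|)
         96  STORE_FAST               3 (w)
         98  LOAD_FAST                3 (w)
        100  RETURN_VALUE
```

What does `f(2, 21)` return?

LOAD_CONST → push 5. Stack: [5]
LOAD_FAST b → push 21. Stack: [5, 21]
BINARY_OP - → 5 - 21 = -16. Stack: [-16]
LOAD_FAST a → push 2. Stack: [-16, 2]
BINARY_OP ^ → -16 ^ 2 = -14. Stack: [-14]
STORE_FAST k → k=-14. Stack: []
LOAD_CONST → push 11. Stack: [11]
LOAD_FAST k → push -14. Stack: [11, -14]
BINARY_OP ^ → 11 ^ -14 = -7. Stack: [-7]
STORE_FAST k → k=-7. Stack: []
LOAD_FAST b → push 21. Stack: [21]
LOAD_CONST → push 2. Stack: [21, 2]
BINARY_OP >> → 21 >> 2 = 5. Stack: [5]
LOAD_CONST → push 1. Stack: [5, 1]
BINARY_OP << → 5 << 1 = 10. Stack: [10]
STORE_FAST k → k=10. Stack: []
LOAD_CONST → push 7. Stack: [7]
LOAD_FAST b → push 21. Stack: [7, 21]
BINARY_OP | → 7 | 21 = 23. Stack: [23]
LOAD_FAST_LOAD_FAST b,k → push 21,10. Stack: [23, 21, 10]
BINARY_OP // → 21 // 10 = 2. Stack: [23, 2]
BINARY_OP // → 23 // 2 = 11. Stack: [11]
STORE_FAST k → k=11. Stack: []
LOAD_FAST_LOAD_FAST k,k → push 11,11. Stack: [11, 11]
BINARY_OP + → 11 + 11 = 22. Stack: [22]
LOAD_FAST a → push 2. Stack: [22, 2]
BINARY_OP + → 22 + 2 = 24. Stack: [24]
STORE_FAST k → k=24. Stack: []
LOAD_CONST → push 12. Stack: [12]
LOAD_FAST k → push 24. Stack: [12, 24]
BINARY_OP | → 12 | 24 = 28. Stack: [28]
LOAD_FAST_LOAD_FAST a,k → push 2,24. Stack: [28, 2, 24]
BINARY_OP + → 2 + 24 = 26. Stack: [28, 26]
BINARY_OP | → 28 | 26 = 30. Stack: [30]
STORE_FAST w → w=30. Stack: []
LOAD_FAST w → push 30. Stack: [30]
RETURN_VALUE → return 30.

30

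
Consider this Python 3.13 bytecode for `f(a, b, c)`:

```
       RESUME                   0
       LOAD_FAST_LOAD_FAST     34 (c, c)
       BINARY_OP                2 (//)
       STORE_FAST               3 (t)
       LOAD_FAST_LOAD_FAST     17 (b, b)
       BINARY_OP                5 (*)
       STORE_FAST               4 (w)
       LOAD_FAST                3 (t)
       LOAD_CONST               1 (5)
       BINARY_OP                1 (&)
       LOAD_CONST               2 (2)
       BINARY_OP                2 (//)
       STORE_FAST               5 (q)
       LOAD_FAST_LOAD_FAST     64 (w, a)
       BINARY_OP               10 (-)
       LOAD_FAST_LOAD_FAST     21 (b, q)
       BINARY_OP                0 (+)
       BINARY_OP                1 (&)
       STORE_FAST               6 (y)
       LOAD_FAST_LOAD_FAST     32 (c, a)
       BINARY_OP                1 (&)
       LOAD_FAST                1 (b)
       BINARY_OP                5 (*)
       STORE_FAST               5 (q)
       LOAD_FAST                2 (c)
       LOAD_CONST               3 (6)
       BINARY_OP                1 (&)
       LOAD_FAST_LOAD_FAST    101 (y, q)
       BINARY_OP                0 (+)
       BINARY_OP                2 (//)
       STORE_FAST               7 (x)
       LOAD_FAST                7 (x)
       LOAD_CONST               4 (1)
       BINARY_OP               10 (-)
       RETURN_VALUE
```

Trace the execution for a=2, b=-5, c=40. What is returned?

LOAD_FAST_LOAD_FAST c,c → push 40,40. Stack: [40, 40]
BINARY_OP // → 40 // 40 = 1. Stack: [1]
STORE_FAST t → t=1. Stack: []
LOAD_FAST_LOAD_FAST b,b → push -5,-5. Stack: [-5, -5]
BINARY_OP * → -5 * -5 = 25. Stack: [25]
STORE_FAST w → w=25. Stack: []
LOAD_FAST t → push 1. Stack: [1]
LOAD_CONST → push 5. Stack: [1, 5]
BINARY_OP & → 1 & 5 = 1. Stack: [1]
LOAD_CONST → push 2. Stack: [1, 2]
BINARY_OP // → 1 // 2 = 0. Stack: [0]
STORE_FAST q → q=0. Stack: []
LOAD_FAST_LOAD_FAST w,a → push 25,2. Stack: [25, 2]
BINARY_OP - → 25 - 2 = 23. Stack: [23]
LOAD_FAST_LOAD_FAST b,q → push -5,0. Stack: [23, -5, 0]
BINARY_OP + → -5 + 0 = -5. Stack: [23, -5]
BINARY_OP & → 23 & -5 = 19. Stack: [19]
STORE_FAST y → y=19. Stack: []
LOAD_FAST_LOAD_FAST c,a → push 40,2. Stack: [40, 2]
BINARY_OP & → 40 & 2 = 0. Stack: [0]
LOAD_FAST b → push -5. Stack: [0, -5]
BINARY_OP * → 0 * -5 = 0. Stack: [0]
STORE_FAST q → q=0. Stack: []
LOAD_FAST c → push 40. Stack: [40]
LOAD_CONST → push 6. Stack: [40, 6]
BINARY_OP & → 40 & 6 = 0. Stack: [0]
LOAD_FAST_LOAD_FAST y,q → push 19,0. Stack: [0, 19, 0]
BINARY_OP + → 19 + 0 = 19. Stack: [0, 19]
BINARY_OP // → 0 // 19 = 0. Stack: [0]
STORE_FAST x → x=0. Stack: []
LOAD_FAST x → push 0. Stack: [0]
LOAD_CONST → push 1. Stack: [0, 1]
BINARY_OP - → 0 - 1 = -1. Stack: [-1]
RETURN_VALUE → return -1.

-1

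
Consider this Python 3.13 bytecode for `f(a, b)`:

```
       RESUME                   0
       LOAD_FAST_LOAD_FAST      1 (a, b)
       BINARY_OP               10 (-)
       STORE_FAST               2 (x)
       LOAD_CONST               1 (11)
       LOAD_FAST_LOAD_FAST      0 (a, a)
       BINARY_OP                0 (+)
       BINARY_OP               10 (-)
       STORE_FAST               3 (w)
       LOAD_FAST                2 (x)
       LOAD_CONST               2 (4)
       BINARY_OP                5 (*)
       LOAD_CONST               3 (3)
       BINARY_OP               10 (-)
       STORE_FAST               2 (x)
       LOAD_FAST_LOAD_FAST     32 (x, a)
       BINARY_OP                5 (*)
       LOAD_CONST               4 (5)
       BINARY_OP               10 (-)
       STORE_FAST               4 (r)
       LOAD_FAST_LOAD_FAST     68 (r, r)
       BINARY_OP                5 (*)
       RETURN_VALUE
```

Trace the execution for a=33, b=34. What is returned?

55696

LOAD_FAST_LOAD_FAST a,b → push 33,34. Stack: [33, 34]
BINARY_OP - → 33 - 34 = -1. Stack: [-1]
STORE_FAST x → x=-1. Stack: []
LOAD_CONST → push 11. Stack: [11]
LOAD_FAST_LOAD_FAST a,a → push 33,33. Stack: [11, 33, 33]
BINARY_OP + → 33 + 33 = 66. Stack: [11, 66]
BINARY_OP - → 11 - 66 = -55. Stack: [-55]
STORE_FAST w → w=-55. Stack: []
LOAD_FAST x → push -1. Stack: [-1]
LOAD_CONST → push 4. Stack: [-1, 4]
BINARY_OP * → -1 * 4 = -4. Stack: [-4]
LOAD_CONST → push 3. Stack: [-4, 3]
BINARY_OP - → -4 - 3 = -7. Stack: [-7]
STORE_FAST x → x=-7. Stack: []
LOAD_FAST_LOAD_FAST x,a → push -7,33. Stack: [-7, 33]
BINARY_OP * → -7 * 33 = -231. Stack: [-231]
LOAD_CONST → push 5. Stack: [-231, 5]
BINARY_OP - → -231 - 5 = -236. Stack: [-236]
STORE_FAST r → r=-236. Stack: []
LOAD_FAST_LOAD_FAST r,r → push -236,-236. Stack: [-236, -236]
BINARY_OP * → -236 * -236 = 55696. Stack: [55696]
RETURN_VALUE → return 55696.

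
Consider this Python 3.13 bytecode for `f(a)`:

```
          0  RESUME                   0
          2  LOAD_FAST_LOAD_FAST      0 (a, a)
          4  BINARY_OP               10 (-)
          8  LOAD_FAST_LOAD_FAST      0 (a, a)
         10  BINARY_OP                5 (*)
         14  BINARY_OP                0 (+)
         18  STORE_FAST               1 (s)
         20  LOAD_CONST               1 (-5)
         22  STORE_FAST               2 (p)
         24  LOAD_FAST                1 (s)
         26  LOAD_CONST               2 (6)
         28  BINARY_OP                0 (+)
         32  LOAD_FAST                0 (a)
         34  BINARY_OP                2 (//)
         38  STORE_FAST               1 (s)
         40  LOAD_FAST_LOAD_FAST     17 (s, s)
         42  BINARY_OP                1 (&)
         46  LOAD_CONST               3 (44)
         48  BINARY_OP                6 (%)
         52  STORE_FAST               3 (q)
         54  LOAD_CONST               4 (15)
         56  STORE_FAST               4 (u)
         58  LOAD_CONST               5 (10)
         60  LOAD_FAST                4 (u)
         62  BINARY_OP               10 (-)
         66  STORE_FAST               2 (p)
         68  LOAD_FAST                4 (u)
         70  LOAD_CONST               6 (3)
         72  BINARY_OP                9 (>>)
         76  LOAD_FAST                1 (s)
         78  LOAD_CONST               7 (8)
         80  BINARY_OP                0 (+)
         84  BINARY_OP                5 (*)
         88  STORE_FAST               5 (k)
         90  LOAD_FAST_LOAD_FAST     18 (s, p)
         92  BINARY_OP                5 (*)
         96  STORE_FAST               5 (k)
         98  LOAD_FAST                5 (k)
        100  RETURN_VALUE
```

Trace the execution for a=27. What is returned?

-135

LOAD_FAST_LOAD_FAST a,a → push 27,27. Stack: [27, 27]
BINARY_OP - → 27 - 27 = 0. Stack: [0]
LOAD_FAST_LOAD_FAST a,a → push 27,27. Stack: [0, 27, 27]
BINARY_OP * → 27 * 27 = 729. Stack: [0, 729]
BINARY_OP + → 0 + 729 = 729. Stack: [729]
STORE_FAST s → s=729. Stack: []
LOAD_CONST → push -5. Stack: [-5]
STORE_FAST p → p=-5. Stack: []
LOAD_FAST s → push 729. Stack: [729]
LOAD_CONST → push 6. Stack: [729, 6]
BINARY_OP + → 729 + 6 = 735. Stack: [735]
LOAD_FAST a → push 27. Stack: [735, 27]
BINARY_OP // → 735 // 27 = 27. Stack: [27]
STORE_FAST s → s=27. Stack: []
LOAD_FAST_LOAD_FAST s,s → push 27,27. Stack: [27, 27]
BINARY_OP & → 27 & 27 = 27. Stack: [27]
LOAD_CONST → push 44. Stack: [27, 44]
BINARY_OP % → 27 % 44 = 27. Stack: [27]
STORE_FAST q → q=27. Stack: []
LOAD_CONST → push 15. Stack: [15]
STORE_FAST u → u=15. Stack: []
LOAD_CONST → push 10. Stack: [10]
LOAD_FAST u → push 15. Stack: [10, 15]
BINARY_OP - → 10 - 15 = -5. Stack: [-5]
STORE_FAST p → p=-5. Stack: []
LOAD_FAST u → push 15. Stack: [15]
LOAD_CONST → push 3. Stack: [15, 3]
BINARY_OP >> → 15 >> 3 = 1. Stack: [1]
LOAD_FAST s → push 27. Stack: [1, 27]
LOAD_CONST → push 8. Stack: [1, 27, 8]
BINARY_OP + → 27 + 8 = 35. Stack: [1, 35]
BINARY_OP * → 1 * 35 = 35. Stack: [35]
STORE_FAST k → k=35. Stack: []
LOAD_FAST_LOAD_FAST s,p → push 27,-5. Stack: [27, -5]
BINARY_OP * → 27 * -5 = -135. Stack: [-135]
STORE_FAST k → k=-135. Stack: []
LOAD_FAST k → push -135. Stack: [-135]
RETURN_VALUE → return -135.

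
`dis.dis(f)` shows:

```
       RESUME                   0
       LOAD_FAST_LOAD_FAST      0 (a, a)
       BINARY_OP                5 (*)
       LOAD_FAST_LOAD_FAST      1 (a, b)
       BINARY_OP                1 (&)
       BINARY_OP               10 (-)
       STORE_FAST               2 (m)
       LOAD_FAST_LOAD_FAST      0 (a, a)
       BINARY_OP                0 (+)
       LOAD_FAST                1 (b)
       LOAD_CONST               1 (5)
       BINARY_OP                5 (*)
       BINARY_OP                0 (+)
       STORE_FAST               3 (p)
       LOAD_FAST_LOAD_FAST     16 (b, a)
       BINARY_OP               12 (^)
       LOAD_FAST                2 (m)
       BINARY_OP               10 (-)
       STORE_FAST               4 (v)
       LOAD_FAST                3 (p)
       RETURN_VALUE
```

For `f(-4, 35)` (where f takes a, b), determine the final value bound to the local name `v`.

LOAD_FAST_LOAD_FAST a,a → push -4,-4. Stack: [-4, -4]
BINARY_OP * → -4 * -4 = 16. Stack: [16]
LOAD_FAST_LOAD_FAST a,b → push -4,35. Stack: [16, -4, 35]
BINARY_OP & → -4 & 35 = 32. Stack: [16, 32]
BINARY_OP - → 16 - 32 = -16. Stack: [-16]
STORE_FAST m → m=-16. Stack: []
LOAD_FAST_LOAD_FAST a,a → push -4,-4. Stack: [-4, -4]
BINARY_OP + → -4 + -4 = -8. Stack: [-8]
LOAD_FAST b → push 35. Stack: [-8, 35]
LOAD_CONST → push 5. Stack: [-8, 35, 5]
BINARY_OP * → 35 * 5 = 175. Stack: [-8, 175]
BINARY_OP + → -8 + 175 = 167. Stack: [167]
STORE_FAST p → p=167. Stack: []
LOAD_FAST_LOAD_FAST b,a → push 35,-4. Stack: [35, -4]
BINARY_OP ^ → 35 ^ -4 = -33. Stack: [-33]
LOAD_FAST m → push -16. Stack: [-33, -16]
BINARY_OP - → -33 - -16 = -17. Stack: [-17]
STORE_FAST v → v=-17. Stack: []
LOAD_FAST p → push 167. Stack: [167]
RETURN_VALUE → return 167.

-17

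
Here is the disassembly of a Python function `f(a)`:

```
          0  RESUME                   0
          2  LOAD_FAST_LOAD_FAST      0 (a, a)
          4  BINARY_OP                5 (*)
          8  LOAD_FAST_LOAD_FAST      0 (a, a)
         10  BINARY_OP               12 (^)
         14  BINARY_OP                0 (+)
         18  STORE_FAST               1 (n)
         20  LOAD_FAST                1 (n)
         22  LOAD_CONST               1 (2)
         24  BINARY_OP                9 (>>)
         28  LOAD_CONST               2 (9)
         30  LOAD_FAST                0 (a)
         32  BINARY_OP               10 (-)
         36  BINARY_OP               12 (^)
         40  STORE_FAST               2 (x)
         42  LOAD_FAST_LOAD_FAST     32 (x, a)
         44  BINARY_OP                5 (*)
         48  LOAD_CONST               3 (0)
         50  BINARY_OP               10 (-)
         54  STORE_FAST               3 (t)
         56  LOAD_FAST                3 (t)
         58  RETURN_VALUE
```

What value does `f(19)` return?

-1596

LOAD_FAST_LOAD_FAST a,a → push 19,19. Stack: [19, 19]
BINARY_OP * → 19 * 19 = 361. Stack: [361]
LOAD_FAST_LOAD_FAST a,a → push 19,19. Stack: [361, 19, 19]
BINARY_OP ^ → 19 ^ 19 = 0. Stack: [361, 0]
BINARY_OP + → 361 + 0 = 361. Stack: [361]
STORE_FAST n → n=361. Stack: []
LOAD_FAST n → push 361. Stack: [361]
LOAD_CONST → push 2. Stack: [361, 2]
BINARY_OP >> → 361 >> 2 = 90. Stack: [90]
LOAD_CONST → push 9. Stack: [90, 9]
LOAD_FAST a → push 19. Stack: [90, 9, 19]
BINARY_OP - → 9 - 19 = -10. Stack: [90, -10]
BINARY_OP ^ → 90 ^ -10 = -84. Stack: [-84]
STORE_FAST x → x=-84. Stack: []
LOAD_FAST_LOAD_FAST x,a → push -84,19. Stack: [-84, 19]
BINARY_OP * → -84 * 19 = -1596. Stack: [-1596]
LOAD_CONST → push 0. Stack: [-1596, 0]
BINARY_OP - → -1596 - 0 = -1596. Stack: [-1596]
STORE_FAST t → t=-1596. Stack: []
LOAD_FAST t → push -1596. Stack: [-1596]
RETURN_VALUE → return -1596.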